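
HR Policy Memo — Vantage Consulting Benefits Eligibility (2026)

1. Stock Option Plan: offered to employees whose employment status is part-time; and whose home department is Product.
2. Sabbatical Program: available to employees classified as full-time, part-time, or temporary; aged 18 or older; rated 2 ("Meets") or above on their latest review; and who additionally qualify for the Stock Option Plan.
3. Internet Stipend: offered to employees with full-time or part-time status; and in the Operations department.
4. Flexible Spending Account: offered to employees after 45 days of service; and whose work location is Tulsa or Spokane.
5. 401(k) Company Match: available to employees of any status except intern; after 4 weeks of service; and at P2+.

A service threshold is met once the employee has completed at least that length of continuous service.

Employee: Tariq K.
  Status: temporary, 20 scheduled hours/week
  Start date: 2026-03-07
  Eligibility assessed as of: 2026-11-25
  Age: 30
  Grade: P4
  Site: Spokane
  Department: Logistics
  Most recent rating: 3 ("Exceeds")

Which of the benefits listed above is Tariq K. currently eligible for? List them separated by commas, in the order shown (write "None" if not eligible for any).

Service from 2026-03-07 to 2026-11-25: 263 days.
Stock Option Plan — status temporary ✗ (requires part-time) → not eligible.
Sabbatical Program — status temporary ✓; age 30 ≥ 18 ✓; rating 3 ≥ 2 ✓; not eligible for Stock Option Plan ✗ → not eligible.
Internet Stipend — status temporary ✗ (requires full-time or part-time) → not eligible.
Flexible Spending Account — service 263 days ≥ 45 days ✓; site Spokane ✓ → eligible.
401(k) Company Match — status temporary ✓ (not excluded); service 263 days ≥ 4 weeks (≈28 days) ✓; grade P4 ≥ P2 ✓ → eligible.

Flexible Spending Account, 401(k) Company Match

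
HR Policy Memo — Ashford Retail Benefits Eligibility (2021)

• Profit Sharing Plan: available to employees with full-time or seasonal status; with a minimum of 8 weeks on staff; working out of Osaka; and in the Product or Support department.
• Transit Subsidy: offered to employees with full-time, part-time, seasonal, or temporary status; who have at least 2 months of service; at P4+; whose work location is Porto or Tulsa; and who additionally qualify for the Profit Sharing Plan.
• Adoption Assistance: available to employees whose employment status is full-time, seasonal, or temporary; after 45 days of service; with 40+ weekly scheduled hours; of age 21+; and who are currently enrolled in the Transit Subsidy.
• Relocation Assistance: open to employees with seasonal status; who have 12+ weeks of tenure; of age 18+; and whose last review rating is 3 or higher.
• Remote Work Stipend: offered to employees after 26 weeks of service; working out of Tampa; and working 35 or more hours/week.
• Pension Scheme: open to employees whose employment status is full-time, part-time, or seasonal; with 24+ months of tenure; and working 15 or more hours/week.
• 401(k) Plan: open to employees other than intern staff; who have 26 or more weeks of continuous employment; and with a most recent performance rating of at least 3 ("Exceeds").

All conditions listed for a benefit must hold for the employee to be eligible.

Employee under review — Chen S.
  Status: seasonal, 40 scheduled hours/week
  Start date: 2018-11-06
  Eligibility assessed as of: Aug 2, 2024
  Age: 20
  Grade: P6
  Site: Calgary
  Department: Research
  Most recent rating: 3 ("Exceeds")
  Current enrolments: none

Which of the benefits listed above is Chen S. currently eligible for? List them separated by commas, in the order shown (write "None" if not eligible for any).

Service from 2018-11-06 to Aug 2, 2024: 2096 days.
Profit Sharing Plan — status seasonal ✓; service 2096 days ≥ 8 weeks (≈56 days) ✓; site Calgary ✗ (not Osaka) → not eligible.
Transit Subsidy — status seasonal ✓; service 2096 days ≥ 2 months (≈60 days) ✓; grade P6 ≥ P4 ✓; site Calgary ✗ (not Porto or Tulsa) → not eligible.
Adoption Assistance — status seasonal ✓; service 2096 days ≥ 45 days ✓; 40 hrs/wk ≥ 40 ✓; age 20 < 21 ✗ → not eligible.
Relocation Assistance — status seasonal ✓; service 2096 days ≥ 12 weeks (≈84 days) ✓; age 20 ≥ 18 ✓; rating 3 ≥ 3 ✓ → eligible.
Remote Work Stipend — service 2096 days ≥ 26 weeks (≈182 days) ✓; site Calgary ✗ (not Tampa) → not eligible.
Pension Scheme — status seasonal ✓; service 2096 days ≥ 24 months (≈720 days) ✓; 40 hrs/wk ≥ 15 ✓ → eligible.
401(k) Plan — status seasonal ✓ (not excluded); service 2096 days ≥ 26 weeks (≈182 days) ✓; rating 3 ≥ 3 ✓ → eligible.

Relocation Assistance, Pension Scheme, 401(k) Plan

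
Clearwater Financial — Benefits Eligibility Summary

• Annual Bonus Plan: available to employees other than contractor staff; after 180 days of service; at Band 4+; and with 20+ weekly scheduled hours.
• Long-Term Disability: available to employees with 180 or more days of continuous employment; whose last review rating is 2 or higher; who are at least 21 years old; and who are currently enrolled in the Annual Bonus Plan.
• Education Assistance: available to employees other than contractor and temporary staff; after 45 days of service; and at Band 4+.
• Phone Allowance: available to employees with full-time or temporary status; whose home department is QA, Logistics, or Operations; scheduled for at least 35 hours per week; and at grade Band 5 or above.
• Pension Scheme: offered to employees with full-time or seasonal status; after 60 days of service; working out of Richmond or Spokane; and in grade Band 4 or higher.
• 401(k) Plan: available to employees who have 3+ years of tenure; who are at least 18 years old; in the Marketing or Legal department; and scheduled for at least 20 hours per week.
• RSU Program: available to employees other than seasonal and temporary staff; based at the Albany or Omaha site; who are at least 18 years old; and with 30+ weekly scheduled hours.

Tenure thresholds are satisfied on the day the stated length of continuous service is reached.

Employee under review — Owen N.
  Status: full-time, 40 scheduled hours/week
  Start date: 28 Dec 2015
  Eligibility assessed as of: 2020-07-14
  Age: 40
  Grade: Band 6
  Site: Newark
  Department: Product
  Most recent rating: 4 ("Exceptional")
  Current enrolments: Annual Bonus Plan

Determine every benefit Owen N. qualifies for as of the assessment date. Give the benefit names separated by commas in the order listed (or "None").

Annual Bonus Plan, Long-Term Disability, Education Assistance

Service from 28 Dec 2015 to 2020-07-14: 1660 days.
Annual Bonus Plan — status full-time ✓ (not excluded); service 1660 days ≥ 180 days ✓; grade Band 6 ≥ Band 4 ✓; 40 hrs/wk ≥ 20 ✓ → eligible.
Long-Term Disability — service 1660 days ≥ 180 days ✓; rating 4 ≥ 2 ✓; age 40 ≥ 21 ✓; enrolled in Annual Bonus Plan ✓ → eligible.
Education Assistance — status full-time ✓ (not excluded); service 1660 days ≥ 45 days ✓; grade Band 6 ≥ Band 4 ✓ → eligible.
Phone Allowance — status full-time ✓; dept Product ✗ → not eligible.
Pension Scheme — status full-time ✓; service 1660 days ≥ 60 days ✓; site Newark ✗ (not Richmond or Spokane) → not eligible.
401(k) Plan — service 1660 days ≥ 3 years (≈1095 days) ✓; age 40 ≥ 18 ✓; dept Product ✗ → not eligible.
RSU Program — status full-time ✓ (not excluded); site Newark ✗ (not Albany or Omaha) → not eligible.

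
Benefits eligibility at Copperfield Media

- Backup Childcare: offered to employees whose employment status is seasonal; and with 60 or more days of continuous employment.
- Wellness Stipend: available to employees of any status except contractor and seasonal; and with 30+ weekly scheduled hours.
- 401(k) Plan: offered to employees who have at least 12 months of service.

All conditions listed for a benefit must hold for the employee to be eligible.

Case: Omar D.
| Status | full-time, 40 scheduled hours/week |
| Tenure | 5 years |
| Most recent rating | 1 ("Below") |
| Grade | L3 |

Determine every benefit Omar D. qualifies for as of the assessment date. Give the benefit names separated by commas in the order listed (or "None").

Backup Childcare — status full-time ✗ (requires seasonal) → not eligible.
Wellness Stipend — status full-time ✓ (not excluded); 40 hrs/wk ≥ 30 ✓ → eligible.
401(k) Plan — service 5 years ≥ 12 months (≈360 days) ✓ → eligible.

Wellness Stipend, 401(k) Plan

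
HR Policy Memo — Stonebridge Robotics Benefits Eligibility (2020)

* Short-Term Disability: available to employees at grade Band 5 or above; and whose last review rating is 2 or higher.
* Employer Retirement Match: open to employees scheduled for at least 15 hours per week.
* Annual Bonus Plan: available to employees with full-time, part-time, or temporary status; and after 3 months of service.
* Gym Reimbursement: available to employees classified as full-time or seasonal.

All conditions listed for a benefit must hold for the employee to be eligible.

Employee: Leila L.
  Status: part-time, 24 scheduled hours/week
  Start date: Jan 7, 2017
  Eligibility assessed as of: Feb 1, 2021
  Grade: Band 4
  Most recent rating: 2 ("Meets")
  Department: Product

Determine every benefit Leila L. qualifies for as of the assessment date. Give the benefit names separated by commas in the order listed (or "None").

Service from Jan 7, 2017 to Feb 1, 2021: 1486 days.
Short-Term Disability — grade Band 4 < Band 5 ✗ → not eligible.
Employer Retirement Match — 24 hrs/wk ≥ 15 ✓ → eligible.
Annual Bonus Plan — status part-time ✓; service 1486 days ≥ 3 months (≈90 days) ✓ → eligible.
Gym Reimbursement — status part-time ✗ (requires full-time or seasonal) → not eligible.

Employer Retirement Match, Annual Bonus Plan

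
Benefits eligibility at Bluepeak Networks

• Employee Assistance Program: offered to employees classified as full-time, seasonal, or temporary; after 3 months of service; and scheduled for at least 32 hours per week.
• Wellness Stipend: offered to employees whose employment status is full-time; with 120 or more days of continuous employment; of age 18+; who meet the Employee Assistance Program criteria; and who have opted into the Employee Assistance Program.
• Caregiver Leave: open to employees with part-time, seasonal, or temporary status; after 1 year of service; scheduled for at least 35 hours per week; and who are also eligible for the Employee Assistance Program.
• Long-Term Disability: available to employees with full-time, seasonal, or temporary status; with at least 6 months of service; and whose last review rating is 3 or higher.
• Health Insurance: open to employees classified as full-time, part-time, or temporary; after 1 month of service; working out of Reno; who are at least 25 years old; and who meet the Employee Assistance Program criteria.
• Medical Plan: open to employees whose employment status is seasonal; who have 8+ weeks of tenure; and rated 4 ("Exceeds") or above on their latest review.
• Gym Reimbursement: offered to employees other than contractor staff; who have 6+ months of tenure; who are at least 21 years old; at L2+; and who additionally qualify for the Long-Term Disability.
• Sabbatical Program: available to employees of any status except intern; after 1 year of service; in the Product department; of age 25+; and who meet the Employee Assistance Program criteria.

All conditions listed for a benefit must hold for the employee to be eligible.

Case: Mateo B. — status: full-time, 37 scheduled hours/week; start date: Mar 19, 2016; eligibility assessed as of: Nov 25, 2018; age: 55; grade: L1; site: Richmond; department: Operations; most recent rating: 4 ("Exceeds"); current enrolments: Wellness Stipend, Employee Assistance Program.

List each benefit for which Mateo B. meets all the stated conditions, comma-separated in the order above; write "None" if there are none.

Service from Mar 19, 2016 to Nov 25, 2018: 981 days.
Employee Assistance Program — status full-time ✓; service 981 days ≥ 3 months (≈90 days) ✓; 37 hrs/wk ≥ 32 ✓ → eligible.
Wellness Stipend — status full-time ✓; service 981 days ≥ 120 days ✓; age 55 ≥ 18 ✓; eligible for Employee Assistance Program ✓; enrolled in Employee Assistance Program ✓ → eligible.
Caregiver Leave — status full-time ✗ (requires part-time, seasonal, or temporary) → not eligible.
Long-Term Disability — status full-time ✓; service 981 days ≥ 6 months (≈180 days) ✓; rating 4 ≥ 3 ✓ → eligible.
Health Insurance — status full-time ✓; service 981 days ≥ 1 month (≈30 days) ✓; site Richmond ✗ (not Reno) → not eligible.
Medical Plan — status full-time ✗ (requires seasonal) → not eligible.
Gym Reimbursement — status full-time ✓ (not excluded); service 981 days ≥ 6 months (≈180 days) ✓; age 55 ≥ 21 ✓; grade L1 < L2 ✗ → not eligible.
Sabbatical Program — status full-time ✓ (not excluded); service 981 days ≥ 1 year (≈365 days) ✓; dept Operations ✗ → not eligible.

Employee Assistance Program, Wellness Stipend, Long-Term Disability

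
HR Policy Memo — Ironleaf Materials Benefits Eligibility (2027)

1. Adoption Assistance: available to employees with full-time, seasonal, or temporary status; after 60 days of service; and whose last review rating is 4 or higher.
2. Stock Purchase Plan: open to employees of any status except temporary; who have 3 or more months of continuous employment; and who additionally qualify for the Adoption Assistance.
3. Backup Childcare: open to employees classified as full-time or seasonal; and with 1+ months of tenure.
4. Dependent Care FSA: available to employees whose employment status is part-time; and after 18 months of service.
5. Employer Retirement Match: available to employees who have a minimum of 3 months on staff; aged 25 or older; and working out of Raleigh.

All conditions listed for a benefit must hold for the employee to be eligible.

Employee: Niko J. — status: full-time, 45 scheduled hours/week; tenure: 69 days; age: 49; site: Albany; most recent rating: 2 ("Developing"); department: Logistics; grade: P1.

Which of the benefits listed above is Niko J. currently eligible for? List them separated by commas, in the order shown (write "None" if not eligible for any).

Backup Childcare

Adoption Assistance — status full-time ✓; service 69 days ≥ 60 days ✓; rating 2 < 4 ✗ → not eligible.
Stock Purchase Plan — status full-time ✓ (not excluded); service 69 days < 3 months (≈90 days) ✗ → not eligible.
Backup Childcare — status full-time ✓; service 69 days ≥ 1 month (≈30 days) ✓ → eligible.
Dependent Care FSA — status full-time ✗ (requires part-time) → not eligible.
Employer Retirement Match — service 69 days < 3 months (≈90 days) ✗ → not eligible.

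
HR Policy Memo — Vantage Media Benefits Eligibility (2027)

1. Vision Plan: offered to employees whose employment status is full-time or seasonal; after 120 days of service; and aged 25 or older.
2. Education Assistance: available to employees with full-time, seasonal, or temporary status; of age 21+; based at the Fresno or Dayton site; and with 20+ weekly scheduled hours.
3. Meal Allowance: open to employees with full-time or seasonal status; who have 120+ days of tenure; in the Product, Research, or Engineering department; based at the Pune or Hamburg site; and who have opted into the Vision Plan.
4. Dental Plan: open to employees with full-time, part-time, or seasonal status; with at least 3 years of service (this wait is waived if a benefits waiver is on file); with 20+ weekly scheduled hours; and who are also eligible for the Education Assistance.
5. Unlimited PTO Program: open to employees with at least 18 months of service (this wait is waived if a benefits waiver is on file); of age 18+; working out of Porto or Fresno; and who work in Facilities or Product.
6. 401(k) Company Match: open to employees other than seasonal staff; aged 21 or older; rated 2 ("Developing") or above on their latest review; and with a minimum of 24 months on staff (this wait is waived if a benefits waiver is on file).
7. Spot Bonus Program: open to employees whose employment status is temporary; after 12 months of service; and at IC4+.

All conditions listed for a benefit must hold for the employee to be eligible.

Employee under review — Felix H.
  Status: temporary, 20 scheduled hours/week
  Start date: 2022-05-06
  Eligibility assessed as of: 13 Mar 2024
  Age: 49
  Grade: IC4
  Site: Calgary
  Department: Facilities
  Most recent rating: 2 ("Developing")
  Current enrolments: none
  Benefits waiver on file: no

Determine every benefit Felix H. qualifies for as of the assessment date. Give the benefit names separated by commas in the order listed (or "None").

Spot Bonus Program

Service from 2022-05-06 to 13 Mar 2024: 677 days.
Vision Plan — status temporary ✗ (requires full-time or seasonal) → not eligible.
Education Assistance — status temporary ✓; age 49 ≥ 21 ✓; site Calgary ✗ (not Fresno or Dayton) → not eligible.
Meal Allowance — status temporary ✗ (requires full-time or seasonal) → not eligible.
Dental Plan — status temporary ✗ (requires full-time, part-time, or seasonal) → not eligible.
Unlimited PTO Program — no waiver, service 677 days ≥ 18 months (≈540 days) ✓; age 49 ≥ 18 ✓; site Calgary ✗ (not Porto or Fresno) → not eligible.
401(k) Company Match — status temporary ✓ (not excluded); age 49 ≥ 21 ✓; rating 2 ≥ 2 ✓; no waiver, service 677 days < 24 months (≈720 days) ✗ → not eligible.
Spot Bonus Program — status temporary ✓; service 677 days ≥ 12 months (≈360 days) ✓; grade IC4 ≥ IC4 ✓ → eligible.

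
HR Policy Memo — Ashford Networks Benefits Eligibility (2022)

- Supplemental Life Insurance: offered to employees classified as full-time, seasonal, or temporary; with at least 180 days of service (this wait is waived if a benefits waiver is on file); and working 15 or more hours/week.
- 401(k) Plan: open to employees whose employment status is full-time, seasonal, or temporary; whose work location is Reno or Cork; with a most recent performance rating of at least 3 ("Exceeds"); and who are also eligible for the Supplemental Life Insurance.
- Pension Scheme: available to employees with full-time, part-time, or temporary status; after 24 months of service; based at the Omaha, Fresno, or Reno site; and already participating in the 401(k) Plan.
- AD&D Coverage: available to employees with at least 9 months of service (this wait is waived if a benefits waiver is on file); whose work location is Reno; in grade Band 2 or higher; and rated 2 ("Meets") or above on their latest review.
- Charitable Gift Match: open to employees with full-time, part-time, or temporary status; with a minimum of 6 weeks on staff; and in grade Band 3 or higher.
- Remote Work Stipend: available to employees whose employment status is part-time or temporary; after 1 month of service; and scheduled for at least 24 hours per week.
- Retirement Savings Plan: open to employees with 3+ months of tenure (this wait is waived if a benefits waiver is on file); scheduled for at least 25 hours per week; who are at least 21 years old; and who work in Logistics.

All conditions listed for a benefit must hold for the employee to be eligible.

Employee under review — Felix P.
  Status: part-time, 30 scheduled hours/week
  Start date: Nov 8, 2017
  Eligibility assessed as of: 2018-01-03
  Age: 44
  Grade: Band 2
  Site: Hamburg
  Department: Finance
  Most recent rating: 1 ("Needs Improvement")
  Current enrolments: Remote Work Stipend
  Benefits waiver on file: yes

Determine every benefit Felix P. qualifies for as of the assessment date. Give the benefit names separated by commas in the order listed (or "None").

Remote Work Stipend

Service from Nov 8, 2017 to 2018-01-03: 56 days.
Supplemental Life Insurance — status part-time ✗ (requires full-time, seasonal, or temporary) → not eligible.
401(k) Plan — status part-time ✗ (requires full-time, seasonal, or temporary) → not eligible.
Pension Scheme — status part-time ✓; service 56 days < 24 months (≈720 days) ✗ → not eligible.
AD&D Coverage — benefits waiver on file ✓; site Hamburg ✗ (not Reno) → not eligible.
Charitable Gift Match — status part-time ✓; service 56 days ≥ 6 weeks (≈42 days) ✓; grade Band 2 < Band 3 ✗ → not eligible.
Remote Work Stipend — status part-time ✓; service 56 days ≥ 1 month (≈30 days) ✓; 30 hrs/wk ≥ 24 ✓ → eligible.
Retirement Savings Plan — benefits waiver on file ✓; 30 hrs/wk ≥ 25 ✓; age 44 ≥ 21 ✓; dept Finance ✗ → not eligible.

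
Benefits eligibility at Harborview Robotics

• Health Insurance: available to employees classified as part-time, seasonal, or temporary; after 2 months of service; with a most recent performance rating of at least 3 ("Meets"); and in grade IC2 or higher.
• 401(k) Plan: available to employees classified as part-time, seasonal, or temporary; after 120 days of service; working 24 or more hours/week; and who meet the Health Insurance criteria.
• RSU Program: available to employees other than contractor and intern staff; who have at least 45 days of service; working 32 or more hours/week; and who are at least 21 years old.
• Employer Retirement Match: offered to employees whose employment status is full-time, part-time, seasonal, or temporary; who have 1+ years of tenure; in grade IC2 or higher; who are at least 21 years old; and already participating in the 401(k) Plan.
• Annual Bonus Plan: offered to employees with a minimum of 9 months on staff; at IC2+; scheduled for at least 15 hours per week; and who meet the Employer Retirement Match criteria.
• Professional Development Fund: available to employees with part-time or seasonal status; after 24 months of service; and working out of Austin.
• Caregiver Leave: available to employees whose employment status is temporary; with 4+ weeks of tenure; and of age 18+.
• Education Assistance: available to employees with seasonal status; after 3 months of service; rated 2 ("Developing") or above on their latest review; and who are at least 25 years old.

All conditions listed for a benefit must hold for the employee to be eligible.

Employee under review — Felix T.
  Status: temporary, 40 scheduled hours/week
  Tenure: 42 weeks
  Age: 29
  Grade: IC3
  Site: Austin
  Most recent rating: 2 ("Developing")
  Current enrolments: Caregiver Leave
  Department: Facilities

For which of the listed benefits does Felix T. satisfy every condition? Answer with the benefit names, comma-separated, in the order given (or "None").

RSU Program, Caregiver Leave

Health Insurance — status temporary ✓; service 42 weeks ≥ 2 months (≈60 days) ✓; rating 2 < 3 ✗ → not eligible.
401(k) Plan — status temporary ✓; service 42 weeks ≥ 120 days ✓; 40 hrs/wk ≥ 24 ✓; not eligible for Health Insurance ✗ → not eligible.
RSU Program — status temporary ✓ (not excluded); service 42 weeks ≥ 45 days ✓; 40 hrs/wk ≥ 32 ✓; age 29 ≥ 21 ✓ → eligible.
Employer Retirement Match — status temporary ✓; service 42 weeks < 1 year (≈365 days) ✗ → not eligible.
Annual Bonus Plan — service 42 weeks ≥ 9 months (≈270 days) ✓; grade IC3 ≥ IC2 ✓; 40 hrs/wk ≥ 15 ✓; not eligible for Employer Retirement Match ✗ → not eligible.
Professional Development Fund — status temporary ✗ (requires part-time or seasonal) → not eligible.
Caregiver Leave — status temporary ✓; service 42 weeks ≥ 4 weeks ✓; age 29 ≥ 18 ✓ → eligible.
Education Assistance — status temporary ✗ (requires seasonal) → not eligible.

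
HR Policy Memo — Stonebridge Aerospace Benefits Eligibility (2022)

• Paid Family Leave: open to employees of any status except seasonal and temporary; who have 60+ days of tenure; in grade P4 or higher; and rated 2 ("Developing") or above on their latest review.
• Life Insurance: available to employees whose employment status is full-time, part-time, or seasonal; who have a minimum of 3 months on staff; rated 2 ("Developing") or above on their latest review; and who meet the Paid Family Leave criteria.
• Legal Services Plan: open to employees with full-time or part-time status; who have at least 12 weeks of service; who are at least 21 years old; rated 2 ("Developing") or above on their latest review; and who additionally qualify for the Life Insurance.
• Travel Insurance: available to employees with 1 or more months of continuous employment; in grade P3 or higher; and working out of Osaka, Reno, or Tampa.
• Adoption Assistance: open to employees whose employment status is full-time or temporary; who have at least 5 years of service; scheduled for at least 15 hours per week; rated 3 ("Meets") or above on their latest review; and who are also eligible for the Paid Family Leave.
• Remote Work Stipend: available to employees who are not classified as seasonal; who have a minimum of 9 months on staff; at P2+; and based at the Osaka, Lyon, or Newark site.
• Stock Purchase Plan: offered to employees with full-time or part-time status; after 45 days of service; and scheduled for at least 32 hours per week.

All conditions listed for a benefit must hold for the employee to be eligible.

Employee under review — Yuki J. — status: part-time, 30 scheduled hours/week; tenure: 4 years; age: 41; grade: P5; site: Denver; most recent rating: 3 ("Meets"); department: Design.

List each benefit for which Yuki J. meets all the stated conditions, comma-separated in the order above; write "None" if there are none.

Paid Family Leave — status part-time ✓ (not excluded); service 4 years ≥ 60 days ✓; grade P5 ≥ P4 ✓; rating 3 ≥ 2 ✓ → eligible.
Life Insurance — status part-time ✓; service 4 years ≥ 3 months (≈90 days) ✓; rating 3 ≥ 2 ✓; eligible for Paid Family Leave ✓ → eligible.
Legal Services Plan — status part-time ✓; service 4 years ≥ 12 weeks (≈84 days) ✓; age 41 ≥ 21 ✓; rating 3 ≥ 2 ✓; eligible for Life Insurance ✓ → eligible.
Travel Insurance — service 4 years ≥ 1 month (≈30 days) ✓; grade P5 ≥ P3 ✓; site Denver ✗ (not Osaka, Reno, or Tampa) → not eligible.
Adoption Assistance — status part-time ✗ (requires full-time or temporary) → not eligible.
Remote Work Stipend — status part-time ✓ (not excluded); service 4 years ≥ 9 months (≈270 days) ✓; grade P5 ≥ P2 ✓; site Denver ✗ (not Osaka, Lyon, or Newark) → not eligible.
Stock Purchase Plan — status part-time ✓; service 4 years ≥ 45 days ✓; 30 hrs/wk < 32 ✗ → not eligible.

Paid Family Leave, Life Insurance, Legal Services Plan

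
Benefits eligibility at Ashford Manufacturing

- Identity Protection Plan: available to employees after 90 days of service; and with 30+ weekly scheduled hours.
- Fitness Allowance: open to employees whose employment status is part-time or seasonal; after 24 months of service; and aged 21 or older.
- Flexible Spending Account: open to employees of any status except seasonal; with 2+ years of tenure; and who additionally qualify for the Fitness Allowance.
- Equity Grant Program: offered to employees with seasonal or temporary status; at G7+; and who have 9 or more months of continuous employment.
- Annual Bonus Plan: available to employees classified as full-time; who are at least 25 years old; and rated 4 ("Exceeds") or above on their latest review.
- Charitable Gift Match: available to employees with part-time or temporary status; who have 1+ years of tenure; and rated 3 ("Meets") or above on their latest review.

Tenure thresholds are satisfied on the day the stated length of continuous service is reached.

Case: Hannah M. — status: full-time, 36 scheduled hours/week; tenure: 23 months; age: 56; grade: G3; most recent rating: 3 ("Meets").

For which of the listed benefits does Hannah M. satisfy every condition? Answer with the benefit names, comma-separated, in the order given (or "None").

Identity Protection Plan

Identity Protection Plan — service 23 months ≥ 90 days ✓; 36 hrs/wk ≥ 30 ✓ → eligible.
Fitness Allowance — status full-time ✗ (requires part-time or seasonal) → not eligible.
Flexible Spending Account — status full-time ✓ (not excluded); service 23 months < 2 years (≈730 days) ✗ → not eligible.
Equity Grant Program — status full-time ✗ (requires seasonal or temporary) → not eligible.
Annual Bonus Plan — status full-time ✓; age 56 ≥ 25 ✓; rating 3 < 4 ✗ → not eligible.
Charitable Gift Match — status full-time ✗ (requires part-time or temporary) → not eligible.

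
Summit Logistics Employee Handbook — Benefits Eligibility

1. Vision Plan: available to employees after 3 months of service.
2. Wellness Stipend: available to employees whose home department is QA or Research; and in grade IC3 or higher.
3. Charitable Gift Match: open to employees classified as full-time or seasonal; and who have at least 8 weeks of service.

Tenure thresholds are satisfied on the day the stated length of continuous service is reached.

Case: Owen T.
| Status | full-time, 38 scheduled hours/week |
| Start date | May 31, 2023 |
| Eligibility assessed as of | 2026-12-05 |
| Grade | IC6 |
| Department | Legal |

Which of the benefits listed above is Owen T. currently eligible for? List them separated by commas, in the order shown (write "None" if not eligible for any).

Service from May 31, 2023 to 2026-12-05: 1284 days.
Vision Plan — service 1284 days ≥ 3 months (≈90 days) ✓ → eligible.
Wellness Stipend — dept Legal ✗ → not eligible.
Charitable Gift Match — status full-time ✓; service 1284 days ≥ 8 weeks (≈56 days) ✓ → eligible.

Vision Plan, Charitable Gift Match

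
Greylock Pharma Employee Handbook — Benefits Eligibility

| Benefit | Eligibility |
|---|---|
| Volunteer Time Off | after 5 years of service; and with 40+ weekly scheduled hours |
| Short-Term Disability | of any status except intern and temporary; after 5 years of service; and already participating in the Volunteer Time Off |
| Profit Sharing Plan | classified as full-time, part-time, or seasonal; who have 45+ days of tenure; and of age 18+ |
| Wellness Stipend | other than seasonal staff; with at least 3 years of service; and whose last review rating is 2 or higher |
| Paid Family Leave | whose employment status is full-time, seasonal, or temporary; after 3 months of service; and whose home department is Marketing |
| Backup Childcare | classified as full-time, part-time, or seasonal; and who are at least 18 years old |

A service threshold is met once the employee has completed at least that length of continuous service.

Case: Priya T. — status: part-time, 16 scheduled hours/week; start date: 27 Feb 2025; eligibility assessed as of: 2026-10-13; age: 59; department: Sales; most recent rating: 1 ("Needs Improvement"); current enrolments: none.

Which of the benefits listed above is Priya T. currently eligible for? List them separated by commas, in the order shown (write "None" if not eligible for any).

Service from 27 Feb 2025 to 2026-10-13: 593 days.
Volunteer Time Off — service 593 days < 5 years (≈1825 days) ✗ → not eligible.
Short-Term Disability — status part-time ✓ (not excluded); service 593 days < 5 years (≈1825 days) ✗ → not eligible.
Profit Sharing Plan — status part-time ✓; service 593 days ≥ 45 days ✓; age 59 ≥ 18 ✓ → eligible.
Wellness Stipend — status part-time ✓ (not excluded); service 593 days < 3 years (≈1095 days) ✗ → not eligible.
Paid Family Leave — status part-time ✗ (requires full-time, seasonal, or temporary) → not eligible.
Backup Childcare — status part-time ✓; age 59 ≥ 18 ✓ → eligible.

Profit Sharing Plan, Backup Childcare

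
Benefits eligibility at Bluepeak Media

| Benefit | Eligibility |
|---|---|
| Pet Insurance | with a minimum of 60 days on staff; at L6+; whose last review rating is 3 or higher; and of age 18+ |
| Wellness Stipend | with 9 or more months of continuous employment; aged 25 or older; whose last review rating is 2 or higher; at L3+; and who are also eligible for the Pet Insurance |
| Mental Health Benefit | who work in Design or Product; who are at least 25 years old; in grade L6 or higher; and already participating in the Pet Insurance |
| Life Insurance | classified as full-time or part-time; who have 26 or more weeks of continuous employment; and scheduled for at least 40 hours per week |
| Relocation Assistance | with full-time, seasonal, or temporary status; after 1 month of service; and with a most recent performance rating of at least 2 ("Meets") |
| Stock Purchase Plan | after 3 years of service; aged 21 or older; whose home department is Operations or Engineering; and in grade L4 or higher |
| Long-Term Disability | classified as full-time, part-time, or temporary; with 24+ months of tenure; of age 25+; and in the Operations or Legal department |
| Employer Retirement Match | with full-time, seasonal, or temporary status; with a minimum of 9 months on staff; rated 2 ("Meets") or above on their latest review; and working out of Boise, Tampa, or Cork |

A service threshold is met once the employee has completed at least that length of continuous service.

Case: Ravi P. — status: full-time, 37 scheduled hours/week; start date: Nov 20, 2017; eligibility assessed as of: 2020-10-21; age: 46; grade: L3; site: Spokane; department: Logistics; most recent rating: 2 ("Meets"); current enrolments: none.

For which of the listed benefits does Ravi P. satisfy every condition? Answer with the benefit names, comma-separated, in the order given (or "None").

Service from Nov 20, 2017 to 2020-10-21: 1066 days.
Pet Insurance — service 1066 days ≥ 60 days ✓; grade L3 < L6 ✗ → not eligible.
Wellness Stipend — service 1066 days ≥ 9 months (≈270 days) ✓; age 46 ≥ 25 ✓; rating 2 ≥ 2 ✓; grade L3 ≥ L3 ✓; not eligible for Pet Insurance ✗ → not eligible.
Mental Health Benefit — dept Logistics ✗ → not eligible.
Life Insurance — status full-time ✓; service 1066 days ≥ 26 weeks (≈182 days) ✓; 37 hrs/wk < 40 ✗ → not eligible.
Relocation Assistance — status full-time ✓; service 1066 days ≥ 1 month (≈30 days) ✓; rating 2 ≥ 2 ✓ → eligible.
Stock Purchase Plan — service 1066 days < 3 years (≈1095 days) ✗ → not eligible.
Long-Term Disability — status full-time ✓; service 1066 days ≥ 24 months (≈720 days) ✓; age 46 ≥ 25 ✓; dept Logistics ✗ → not eligible.
Employer Retirement Match — status full-time ✓; service 1066 days ≥ 9 months (≈270 days) ✓; rating 2 ≥ 2 ✓; site Spokane ✗ (not Boise, Tampa, or Cork) → not eligible.

Relocation Assistance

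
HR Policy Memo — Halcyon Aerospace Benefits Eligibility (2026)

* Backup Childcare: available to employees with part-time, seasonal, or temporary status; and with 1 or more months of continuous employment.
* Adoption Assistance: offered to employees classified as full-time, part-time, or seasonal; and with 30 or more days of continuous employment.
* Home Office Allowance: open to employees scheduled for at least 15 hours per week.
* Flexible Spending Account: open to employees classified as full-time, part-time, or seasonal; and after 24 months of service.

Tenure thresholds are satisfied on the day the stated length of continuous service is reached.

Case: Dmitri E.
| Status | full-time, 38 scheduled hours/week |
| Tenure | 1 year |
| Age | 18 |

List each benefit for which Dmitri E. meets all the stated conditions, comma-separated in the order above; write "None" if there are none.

Adoption Assistance, Home Office Allowance

Backup Childcare — status full-time ✗ (requires part-time, seasonal, or temporary) → not eligible.
Adoption Assistance — status full-time ✓; service 1 year ≥ 30 days ✓ → eligible.
Home Office Allowance — 38 hrs/wk ≥ 15 ✓ → eligible.
Flexible Spending Account — status full-time ✓; service 1 year < 24 months (≈720 days) ✗ → not eligible.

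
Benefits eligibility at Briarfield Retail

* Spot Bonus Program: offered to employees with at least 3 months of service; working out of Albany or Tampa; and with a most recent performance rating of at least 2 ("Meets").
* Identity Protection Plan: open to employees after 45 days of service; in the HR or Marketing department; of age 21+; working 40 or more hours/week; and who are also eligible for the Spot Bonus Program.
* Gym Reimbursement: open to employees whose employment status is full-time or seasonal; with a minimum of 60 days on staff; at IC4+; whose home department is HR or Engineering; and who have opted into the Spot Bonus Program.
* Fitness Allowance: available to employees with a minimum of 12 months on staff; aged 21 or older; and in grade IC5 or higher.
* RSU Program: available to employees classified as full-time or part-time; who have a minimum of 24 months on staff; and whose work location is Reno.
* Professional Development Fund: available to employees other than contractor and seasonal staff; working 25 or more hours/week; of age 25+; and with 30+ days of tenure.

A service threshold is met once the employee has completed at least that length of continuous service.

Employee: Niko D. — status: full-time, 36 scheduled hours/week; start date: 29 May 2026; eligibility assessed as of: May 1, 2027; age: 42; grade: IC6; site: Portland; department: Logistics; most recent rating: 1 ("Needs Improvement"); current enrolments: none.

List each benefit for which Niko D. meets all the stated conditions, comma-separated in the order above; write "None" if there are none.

Professional Development Fund

Service from 29 May 2026 to May 1, 2027: 337 days.
Spot Bonus Program — service 337 days ≥ 3 months (≈90 days) ✓; site Portland ✗ (not Albany or Tampa) → not eligible.
Identity Protection Plan — service 337 days ≥ 45 days ✓; dept Logistics ✗ → not eligible.
Gym Reimbursement — status full-time ✓; service 337 days ≥ 60 days ✓; grade IC6 ≥ IC4 ✓; dept Logistics ✗ → not eligible.
Fitness Allowance — service 337 days < 12 months (≈360 days) ✗ → not eligible.
RSU Program — status full-time ✓; service 337 days < 24 months (≈720 days) ✗ → not eligible.
Professional Development Fund — status full-time ✓ (not excluded); 36 hrs/wk ≥ 25 ✓; age 42 ≥ 25 ✓; service 337 days ≥ 30 days ✓ → eligible.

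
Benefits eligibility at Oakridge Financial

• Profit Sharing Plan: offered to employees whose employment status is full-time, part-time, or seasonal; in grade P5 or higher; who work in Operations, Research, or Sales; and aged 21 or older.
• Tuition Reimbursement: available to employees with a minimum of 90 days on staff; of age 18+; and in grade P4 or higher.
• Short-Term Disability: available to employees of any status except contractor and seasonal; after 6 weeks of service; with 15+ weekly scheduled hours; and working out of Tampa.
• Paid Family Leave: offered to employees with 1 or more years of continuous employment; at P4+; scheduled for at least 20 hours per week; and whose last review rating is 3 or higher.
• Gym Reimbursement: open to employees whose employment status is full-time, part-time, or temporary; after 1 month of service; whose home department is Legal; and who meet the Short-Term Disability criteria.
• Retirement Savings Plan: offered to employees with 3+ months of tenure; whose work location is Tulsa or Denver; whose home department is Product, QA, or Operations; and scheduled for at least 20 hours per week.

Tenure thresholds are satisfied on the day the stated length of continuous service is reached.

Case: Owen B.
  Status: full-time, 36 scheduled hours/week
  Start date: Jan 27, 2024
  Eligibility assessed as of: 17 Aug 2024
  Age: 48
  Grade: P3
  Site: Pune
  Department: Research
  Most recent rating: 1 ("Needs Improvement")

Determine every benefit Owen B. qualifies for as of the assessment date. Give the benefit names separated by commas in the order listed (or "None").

None

Service from Jan 27, 2024 to 17 Aug 2024: 203 days.
Profit Sharing Plan — status full-time ✓; grade P3 < P5 ✗ → not eligible.
Tuition Reimbursement — service 203 days ≥ 90 days ✓; age 48 ≥ 18 ✓; grade P3 < P4 ✗ → not eligible.
Short-Term Disability — status full-time ✓ (not excluded); service 203 days ≥ 6 weeks (≈42 days) ✓; 36 hrs/wk ≥ 15 ✓; site Pune ✗ (not Tampa) → not eligible.
Paid Family Leave — service 203 days < 1 year (≈365 days) ✗ → not eligible.
Gym Reimbursement — status full-time ✓; service 203 days ≥ 1 month (≈30 days) ✓; dept Research ✗ → not eligible.
Retirement Savings Plan — service 203 days ≥ 3 months (≈90 days) ✓; site Pune ✗ (not Tulsa or Denver) → not eligible.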